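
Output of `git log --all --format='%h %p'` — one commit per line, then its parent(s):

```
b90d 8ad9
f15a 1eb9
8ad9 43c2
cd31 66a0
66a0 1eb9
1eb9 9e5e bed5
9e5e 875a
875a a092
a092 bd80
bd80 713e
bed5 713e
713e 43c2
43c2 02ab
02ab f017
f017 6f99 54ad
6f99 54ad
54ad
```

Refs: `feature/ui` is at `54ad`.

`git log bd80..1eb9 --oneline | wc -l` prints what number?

Reachable from 1eb9: {02ab, 1eb9, 43c2, 54ad, 6f99, 713e, 875a, 9e5e, a092, bd80, bed5, f017}.
Reachable from bd80: {02ab, 43c2, 54ad, 6f99, 713e, bd80, f017}.
In 1eb9's history but not bd80's: {1eb9, 875a, 9e5e, a092, bed5} — 5 commits.

5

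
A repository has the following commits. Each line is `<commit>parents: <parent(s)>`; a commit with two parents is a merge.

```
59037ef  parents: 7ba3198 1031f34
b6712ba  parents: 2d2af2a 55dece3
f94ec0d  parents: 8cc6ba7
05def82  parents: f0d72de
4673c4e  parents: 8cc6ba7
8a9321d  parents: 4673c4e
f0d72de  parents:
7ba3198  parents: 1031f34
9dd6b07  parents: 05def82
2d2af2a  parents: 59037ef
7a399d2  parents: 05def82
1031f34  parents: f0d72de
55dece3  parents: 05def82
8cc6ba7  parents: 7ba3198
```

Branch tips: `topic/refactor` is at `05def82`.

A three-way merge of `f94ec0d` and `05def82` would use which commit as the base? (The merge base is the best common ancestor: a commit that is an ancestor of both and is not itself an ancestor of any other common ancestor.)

f0d72de

Ancestors of f94ec0d: {1031f34, 7ba3198, 8cc6ba7, f0d72de, f94ec0d}.
Ancestors of 05def82: {05def82, f0d72de}.
Common ancestors: {f0d72de}.
The only common ancestor is f0d72de, so it is the merge base.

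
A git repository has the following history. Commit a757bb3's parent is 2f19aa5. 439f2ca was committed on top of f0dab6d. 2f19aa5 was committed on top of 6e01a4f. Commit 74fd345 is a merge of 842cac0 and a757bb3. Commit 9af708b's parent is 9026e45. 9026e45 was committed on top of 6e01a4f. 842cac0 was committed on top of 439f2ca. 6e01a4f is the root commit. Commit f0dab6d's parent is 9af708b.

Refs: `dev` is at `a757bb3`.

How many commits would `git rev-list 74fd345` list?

9

Walking parent pointers from 74fd345: reachable set = {2f19aa5, 439f2ca, 6e01a4f, 74fd345, 842cac0, 9026e45, 9af708b, a757bb3, f0dab6d}.
That is 9 commits.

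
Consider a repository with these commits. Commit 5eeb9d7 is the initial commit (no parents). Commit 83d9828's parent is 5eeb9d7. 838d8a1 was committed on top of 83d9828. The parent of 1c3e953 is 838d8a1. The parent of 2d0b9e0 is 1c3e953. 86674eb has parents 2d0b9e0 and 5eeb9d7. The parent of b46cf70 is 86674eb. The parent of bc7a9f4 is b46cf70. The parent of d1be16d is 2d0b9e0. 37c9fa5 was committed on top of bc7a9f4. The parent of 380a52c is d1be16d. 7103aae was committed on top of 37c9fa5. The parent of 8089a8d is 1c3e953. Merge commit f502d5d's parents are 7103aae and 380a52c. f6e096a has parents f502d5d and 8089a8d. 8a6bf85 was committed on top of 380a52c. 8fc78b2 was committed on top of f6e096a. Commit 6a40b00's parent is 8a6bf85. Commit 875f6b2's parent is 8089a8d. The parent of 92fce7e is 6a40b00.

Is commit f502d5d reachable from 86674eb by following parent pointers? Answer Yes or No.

No

Ancestors of 86674eb: {1c3e953, 2d0b9e0, 5eeb9d7, 838d8a1, 83d9828, 86674eb}.
f502d5d is not in that set, so it is not an ancestor of 86674eb.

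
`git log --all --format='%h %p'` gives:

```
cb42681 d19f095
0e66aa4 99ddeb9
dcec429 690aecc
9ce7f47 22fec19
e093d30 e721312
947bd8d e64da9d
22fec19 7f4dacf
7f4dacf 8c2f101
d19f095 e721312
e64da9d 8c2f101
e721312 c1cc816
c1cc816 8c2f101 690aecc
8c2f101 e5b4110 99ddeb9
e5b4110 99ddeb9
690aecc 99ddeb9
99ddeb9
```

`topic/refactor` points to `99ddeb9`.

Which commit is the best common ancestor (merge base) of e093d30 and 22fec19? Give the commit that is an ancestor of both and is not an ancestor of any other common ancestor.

Ancestors of e093d30: {690aecc, 8c2f101, 99ddeb9, c1cc816, e093d30, e5b4110, e721312}.
Ancestors of 22fec19: {22fec19, 7f4dacf, 8c2f101, 99ddeb9, e5b4110}.
Common ancestors: {8c2f101, 99ddeb9, e5b4110}.
Among these, 8c2f101 is not an ancestor of any other common ancestor — it is the merge base.

8c2f101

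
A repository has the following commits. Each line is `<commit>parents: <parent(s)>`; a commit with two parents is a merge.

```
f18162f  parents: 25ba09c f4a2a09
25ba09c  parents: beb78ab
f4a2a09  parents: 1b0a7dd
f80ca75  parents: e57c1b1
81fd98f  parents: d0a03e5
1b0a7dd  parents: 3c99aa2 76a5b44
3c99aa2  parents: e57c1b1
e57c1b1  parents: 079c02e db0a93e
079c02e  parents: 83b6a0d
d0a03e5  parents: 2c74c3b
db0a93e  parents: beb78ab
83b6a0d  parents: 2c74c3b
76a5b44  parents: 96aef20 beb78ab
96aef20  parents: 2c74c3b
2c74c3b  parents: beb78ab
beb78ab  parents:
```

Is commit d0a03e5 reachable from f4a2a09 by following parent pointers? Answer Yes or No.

Ancestors of f4a2a09: {079c02e, 1b0a7dd, 2c74c3b, 3c99aa2, 76a5b44, 83b6a0d, 96aef20, beb78ab, db0a93e, e57c1b1, f4a2a09}.
d0a03e5 is not in that set, so it is not an ancestor of f4a2a09.

No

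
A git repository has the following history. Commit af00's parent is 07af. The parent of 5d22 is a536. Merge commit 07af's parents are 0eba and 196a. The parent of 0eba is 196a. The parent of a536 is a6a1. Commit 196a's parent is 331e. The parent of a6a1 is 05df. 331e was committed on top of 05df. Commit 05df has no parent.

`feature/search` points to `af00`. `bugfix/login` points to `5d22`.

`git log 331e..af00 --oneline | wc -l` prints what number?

Reachable from af00: {05df, 07af, 0eba, 196a, 331e, af00}.
Reachable from 331e: {05df, 331e}.
In af00's history but not 331e's: {07af, 0eba, 196a, af00} — 4 commits.

4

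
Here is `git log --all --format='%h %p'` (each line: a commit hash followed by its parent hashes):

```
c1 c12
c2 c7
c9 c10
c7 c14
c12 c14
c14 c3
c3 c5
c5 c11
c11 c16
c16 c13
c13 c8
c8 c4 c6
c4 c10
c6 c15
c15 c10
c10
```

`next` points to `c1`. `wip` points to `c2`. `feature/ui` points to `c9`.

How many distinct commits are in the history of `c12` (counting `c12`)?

12

Walking parent pointers from c12: reachable set = {c10, c11, c12, c13, c14, c15, c16, c3, c4, c5, c6, c8}.
That is 12 commits.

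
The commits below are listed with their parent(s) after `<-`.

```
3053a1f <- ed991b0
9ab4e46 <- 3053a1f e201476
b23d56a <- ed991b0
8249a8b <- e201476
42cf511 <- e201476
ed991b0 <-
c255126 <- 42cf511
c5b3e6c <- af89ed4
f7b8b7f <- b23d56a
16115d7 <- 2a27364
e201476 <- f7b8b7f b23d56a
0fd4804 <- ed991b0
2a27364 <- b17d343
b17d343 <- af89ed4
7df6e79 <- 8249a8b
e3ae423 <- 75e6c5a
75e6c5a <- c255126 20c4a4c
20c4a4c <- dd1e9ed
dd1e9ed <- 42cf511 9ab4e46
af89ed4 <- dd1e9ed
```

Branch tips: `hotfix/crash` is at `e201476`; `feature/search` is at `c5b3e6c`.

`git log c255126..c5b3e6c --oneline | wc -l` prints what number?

5

Reachable from c5b3e6c: {3053a1f, 42cf511, 9ab4e46, af89ed4, b23d56a, c5b3e6c, dd1e9ed, e201476, ed991b0, f7b8b7f}.
Reachable from c255126: {42cf511, b23d56a, c255126, e201476, ed991b0, f7b8b7f}.
In c5b3e6c's history but not c255126's: {3053a1f, 9ab4e46, af89ed4, c5b3e6c, dd1e9ed} — 5 commits.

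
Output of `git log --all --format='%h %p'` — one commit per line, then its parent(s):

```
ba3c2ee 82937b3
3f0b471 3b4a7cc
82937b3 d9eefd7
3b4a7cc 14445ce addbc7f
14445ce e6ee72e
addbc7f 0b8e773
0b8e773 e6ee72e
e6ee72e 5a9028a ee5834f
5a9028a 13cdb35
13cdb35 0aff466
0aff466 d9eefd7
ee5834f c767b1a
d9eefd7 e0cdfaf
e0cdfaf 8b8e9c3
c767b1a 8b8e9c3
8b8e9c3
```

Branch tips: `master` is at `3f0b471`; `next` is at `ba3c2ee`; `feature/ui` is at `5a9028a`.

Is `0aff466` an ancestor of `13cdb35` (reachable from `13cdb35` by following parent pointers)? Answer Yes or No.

Yes

Ancestors of 13cdb35 (commits reachable by following parents): {0aff466, 13cdb35, 8b8e9c3, d9eefd7, e0cdfaf}.
0aff466 is in that set, so it is an ancestor of 13cdb35.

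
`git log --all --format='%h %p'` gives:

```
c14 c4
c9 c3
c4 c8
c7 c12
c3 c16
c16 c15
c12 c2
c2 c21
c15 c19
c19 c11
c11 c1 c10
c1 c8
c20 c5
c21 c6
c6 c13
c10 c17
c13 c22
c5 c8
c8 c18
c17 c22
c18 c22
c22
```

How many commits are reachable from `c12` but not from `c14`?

Reachable from c12: {c12, c13, c2, c21, c22, c6}.
Reachable from c14: {c14, c18, c22, c4, c8}.
In c12's history but not c14's: {c12, c13, c2, c21, c6} — 5 commits.

5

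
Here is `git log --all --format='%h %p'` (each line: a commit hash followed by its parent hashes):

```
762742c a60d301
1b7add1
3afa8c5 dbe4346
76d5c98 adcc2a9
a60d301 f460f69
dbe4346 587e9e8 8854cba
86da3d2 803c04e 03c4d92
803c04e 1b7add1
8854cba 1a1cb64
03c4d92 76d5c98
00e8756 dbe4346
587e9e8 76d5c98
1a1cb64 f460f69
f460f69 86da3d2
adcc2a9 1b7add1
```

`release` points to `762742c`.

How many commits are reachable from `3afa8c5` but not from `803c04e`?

10

Reachable from 3afa8c5: {03c4d92, 1a1cb64, 1b7add1, 3afa8c5, 587e9e8, 76d5c98, 803c04e, 86da3d2, 8854cba, adcc2a9, dbe4346, f460f69}.
Reachable from 803c04e: {1b7add1, 803c04e}.
In 3afa8c5's history but not 803c04e's: {03c4d92, 1a1cb64, 3afa8c5, 587e9e8, 76d5c98, 86da3d2, 8854cba, adcc2a9, dbe4346, f460f69} — 10 commits.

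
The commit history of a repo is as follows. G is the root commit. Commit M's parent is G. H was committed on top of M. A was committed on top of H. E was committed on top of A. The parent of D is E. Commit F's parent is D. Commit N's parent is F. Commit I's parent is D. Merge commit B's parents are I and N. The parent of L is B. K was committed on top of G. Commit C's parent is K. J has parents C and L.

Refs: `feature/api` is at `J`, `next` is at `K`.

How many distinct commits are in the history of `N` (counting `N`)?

8

Walking parent pointers from N: reachable set = {A, D, E, F, G, H, M, N}.
That is 8 commits.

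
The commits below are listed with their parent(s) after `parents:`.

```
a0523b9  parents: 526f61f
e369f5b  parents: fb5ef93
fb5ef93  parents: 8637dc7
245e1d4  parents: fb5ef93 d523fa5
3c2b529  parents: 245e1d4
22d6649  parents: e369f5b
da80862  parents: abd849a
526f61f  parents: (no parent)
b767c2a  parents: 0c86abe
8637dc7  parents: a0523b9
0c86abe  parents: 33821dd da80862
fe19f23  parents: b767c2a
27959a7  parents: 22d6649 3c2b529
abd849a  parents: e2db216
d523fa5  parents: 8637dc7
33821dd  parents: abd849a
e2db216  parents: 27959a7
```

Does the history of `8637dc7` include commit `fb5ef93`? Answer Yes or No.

Ancestors of 8637dc7: {526f61f, 8637dc7, a0523b9}.
fb5ef93 is not in that set, so it is not an ancestor of 8637dc7.

No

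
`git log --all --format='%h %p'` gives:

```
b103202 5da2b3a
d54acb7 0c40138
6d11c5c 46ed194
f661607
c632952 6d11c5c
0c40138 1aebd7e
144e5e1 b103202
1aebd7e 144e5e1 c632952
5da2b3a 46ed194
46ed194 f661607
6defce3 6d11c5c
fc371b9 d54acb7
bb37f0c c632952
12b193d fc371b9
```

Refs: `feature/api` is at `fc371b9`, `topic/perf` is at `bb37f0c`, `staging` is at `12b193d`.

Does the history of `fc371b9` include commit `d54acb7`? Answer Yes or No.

Ancestors of fc371b9 (commits reachable by following parents): {0c40138, 144e5e1, 1aebd7e, 46ed194, 5da2b3a, 6d11c5c, b103202, c632952, d54acb7, f661607, fc371b9}.
d54acb7 is in that set, so it is an ancestor of fc371b9.

Yes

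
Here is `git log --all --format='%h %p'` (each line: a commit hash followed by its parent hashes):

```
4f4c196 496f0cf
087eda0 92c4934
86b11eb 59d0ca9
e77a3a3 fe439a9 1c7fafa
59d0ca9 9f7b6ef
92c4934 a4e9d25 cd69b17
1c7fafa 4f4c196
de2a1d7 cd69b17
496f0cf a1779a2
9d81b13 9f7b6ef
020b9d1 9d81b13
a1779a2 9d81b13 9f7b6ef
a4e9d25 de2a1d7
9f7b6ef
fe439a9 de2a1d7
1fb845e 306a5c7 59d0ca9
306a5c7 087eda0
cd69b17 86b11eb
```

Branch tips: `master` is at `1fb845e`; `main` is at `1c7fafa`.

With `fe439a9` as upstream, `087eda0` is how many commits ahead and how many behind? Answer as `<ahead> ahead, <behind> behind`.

3 ahead, 1 behind

Reachable from 087eda0: {087eda0, 59d0ca9, 86b11eb, 92c4934, 9f7b6ef, a4e9d25, cd69b17, de2a1d7}.
Reachable from fe439a9: {59d0ca9, 86b11eb, 9f7b6ef, cd69b17, de2a1d7, fe439a9}.
Only in 087eda0's history (ahead): {087eda0, 92c4934, a4e9d25} — 3.
Only in fe439a9's history (behind): {fe439a9} — 1.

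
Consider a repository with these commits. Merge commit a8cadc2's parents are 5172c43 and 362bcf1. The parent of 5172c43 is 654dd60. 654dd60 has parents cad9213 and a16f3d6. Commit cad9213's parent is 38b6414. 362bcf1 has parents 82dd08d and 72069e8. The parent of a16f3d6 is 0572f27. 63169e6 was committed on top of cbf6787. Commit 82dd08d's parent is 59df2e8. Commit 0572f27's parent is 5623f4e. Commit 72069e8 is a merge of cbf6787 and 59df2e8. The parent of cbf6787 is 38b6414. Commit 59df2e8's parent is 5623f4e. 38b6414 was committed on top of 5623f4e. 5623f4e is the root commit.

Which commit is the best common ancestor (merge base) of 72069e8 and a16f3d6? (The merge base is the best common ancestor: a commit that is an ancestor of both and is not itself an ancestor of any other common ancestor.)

5623f4e

Ancestors of 72069e8: {38b6414, 5623f4e, 59df2e8, 72069e8, cbf6787}.
Ancestors of a16f3d6: {0572f27, 5623f4e, a16f3d6}.
Common ancestors: {5623f4e}.
The only common ancestor is 5623f4e, so it is the merge base.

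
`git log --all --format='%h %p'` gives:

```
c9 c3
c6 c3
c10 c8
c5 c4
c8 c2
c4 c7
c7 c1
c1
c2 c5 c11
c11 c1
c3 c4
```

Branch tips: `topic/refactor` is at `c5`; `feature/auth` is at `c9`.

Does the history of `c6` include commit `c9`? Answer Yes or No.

Ancestors of c6: {c1, c3, c4, c6, c7}.
c9 is not in that set, so it is not an ancestor of c6.

No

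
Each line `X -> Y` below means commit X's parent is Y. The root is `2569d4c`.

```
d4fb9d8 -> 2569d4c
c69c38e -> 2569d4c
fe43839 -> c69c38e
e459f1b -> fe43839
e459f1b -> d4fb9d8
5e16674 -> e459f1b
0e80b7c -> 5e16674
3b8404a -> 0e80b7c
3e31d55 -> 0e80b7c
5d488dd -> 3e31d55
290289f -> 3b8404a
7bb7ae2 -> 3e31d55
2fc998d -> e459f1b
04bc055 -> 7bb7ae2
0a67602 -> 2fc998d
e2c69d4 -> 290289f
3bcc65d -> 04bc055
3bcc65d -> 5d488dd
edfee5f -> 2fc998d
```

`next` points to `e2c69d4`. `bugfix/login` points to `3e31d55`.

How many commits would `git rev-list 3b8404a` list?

8

Walking parent pointers from 3b8404a: reachable set = {0e80b7c, 2569d4c, 3b8404a, 5e16674, c69c38e, d4fb9d8, e459f1b, fe43839}.
That is 8 commits.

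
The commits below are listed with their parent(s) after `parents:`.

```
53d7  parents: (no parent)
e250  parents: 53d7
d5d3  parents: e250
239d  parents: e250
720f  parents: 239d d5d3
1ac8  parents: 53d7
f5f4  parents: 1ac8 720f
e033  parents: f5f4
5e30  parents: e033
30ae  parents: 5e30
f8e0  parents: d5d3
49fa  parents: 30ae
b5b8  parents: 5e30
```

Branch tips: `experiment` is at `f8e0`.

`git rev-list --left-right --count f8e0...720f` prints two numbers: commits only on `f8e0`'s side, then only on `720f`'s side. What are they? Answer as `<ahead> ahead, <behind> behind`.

Reachable from f8e0: {53d7, d5d3, e250, f8e0}.
Reachable from 720f: {239d, 53d7, 720f, d5d3, e250}.
Only in f8e0's history (ahead): {f8e0} — 1.
Only in 720f's history (behind): {239d, 720f} — 2.

1 ahead, 2 behind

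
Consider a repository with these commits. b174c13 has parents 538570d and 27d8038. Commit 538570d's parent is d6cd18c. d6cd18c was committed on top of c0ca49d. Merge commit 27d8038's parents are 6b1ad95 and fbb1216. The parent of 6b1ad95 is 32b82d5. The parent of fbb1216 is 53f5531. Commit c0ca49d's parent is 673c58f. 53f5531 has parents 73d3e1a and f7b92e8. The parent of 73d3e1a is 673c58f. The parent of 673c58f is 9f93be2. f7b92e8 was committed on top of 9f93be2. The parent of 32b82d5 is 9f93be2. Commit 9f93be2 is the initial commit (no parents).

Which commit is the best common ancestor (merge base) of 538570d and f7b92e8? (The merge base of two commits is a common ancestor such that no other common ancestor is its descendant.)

Ancestors of 538570d: {538570d, 673c58f, 9f93be2, c0ca49d, d6cd18c}.
Ancestors of f7b92e8: {9f93be2, f7b92e8}.
Common ancestors: {9f93be2}.
The only common ancestor is 9f93be2, so it is the merge base.

9f93be2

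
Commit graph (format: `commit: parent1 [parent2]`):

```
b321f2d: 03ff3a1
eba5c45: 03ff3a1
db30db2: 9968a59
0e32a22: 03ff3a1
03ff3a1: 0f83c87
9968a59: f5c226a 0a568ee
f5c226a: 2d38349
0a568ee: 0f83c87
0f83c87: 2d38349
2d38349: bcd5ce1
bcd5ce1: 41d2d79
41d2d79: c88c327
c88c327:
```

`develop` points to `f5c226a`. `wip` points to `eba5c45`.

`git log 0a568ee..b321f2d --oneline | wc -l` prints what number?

Reachable from b321f2d: {03ff3a1, 0f83c87, 2d38349, 41d2d79, b321f2d, bcd5ce1, c88c327}.
Reachable from 0a568ee: {0a568ee, 0f83c87, 2d38349, 41d2d79, bcd5ce1, c88c327}.
In b321f2d's history but not 0a568ee's: {03ff3a1, b321f2d} — 2 commits.

2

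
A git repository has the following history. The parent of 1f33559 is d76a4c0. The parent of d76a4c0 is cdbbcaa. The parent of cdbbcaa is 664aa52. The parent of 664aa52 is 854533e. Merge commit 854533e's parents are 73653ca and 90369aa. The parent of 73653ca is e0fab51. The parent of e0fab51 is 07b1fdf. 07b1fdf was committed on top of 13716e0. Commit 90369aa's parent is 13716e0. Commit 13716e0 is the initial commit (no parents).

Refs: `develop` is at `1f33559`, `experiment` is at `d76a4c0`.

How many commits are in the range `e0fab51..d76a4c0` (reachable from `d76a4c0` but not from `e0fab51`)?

6

Reachable from d76a4c0: {07b1fdf, 13716e0, 664aa52, 73653ca, 854533e, 90369aa, cdbbcaa, d76a4c0, e0fab51}.
Reachable from e0fab51: {07b1fdf, 13716e0, e0fab51}.
In d76a4c0's history but not e0fab51's: {664aa52, 73653ca, 854533e, 90369aa, cdbbcaa, d76a4c0} — 6 commits.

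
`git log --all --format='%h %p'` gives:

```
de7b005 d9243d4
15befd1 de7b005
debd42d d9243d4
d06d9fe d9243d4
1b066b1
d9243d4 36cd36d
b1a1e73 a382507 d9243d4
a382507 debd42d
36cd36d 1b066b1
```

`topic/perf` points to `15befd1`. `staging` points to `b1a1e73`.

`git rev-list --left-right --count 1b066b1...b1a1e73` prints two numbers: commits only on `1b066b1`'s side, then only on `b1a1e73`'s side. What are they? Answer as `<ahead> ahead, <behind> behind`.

Reachable from 1b066b1: {1b066b1}.
Reachable from b1a1e73: {1b066b1, 36cd36d, a382507, b1a1e73, d9243d4, debd42d}.
Only in 1b066b1's history (ahead): {} — 0.
Only in b1a1e73's history (behind): {36cd36d, a382507, b1a1e73, d9243d4, debd42d} — 5.

0 ahead, 5 behind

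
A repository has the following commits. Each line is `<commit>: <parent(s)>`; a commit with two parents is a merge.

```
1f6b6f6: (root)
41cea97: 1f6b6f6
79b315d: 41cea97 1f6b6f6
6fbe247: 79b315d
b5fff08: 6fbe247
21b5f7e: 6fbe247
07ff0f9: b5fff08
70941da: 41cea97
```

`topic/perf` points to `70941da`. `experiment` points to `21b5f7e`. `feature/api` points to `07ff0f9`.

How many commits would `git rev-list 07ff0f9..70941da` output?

Reachable from 70941da: {1f6b6f6, 41cea97, 70941da}.
Reachable from 07ff0f9: {07ff0f9, 1f6b6f6, 41cea97, 6fbe247, 79b315d, b5fff08}.
In 70941da's history but not 07ff0f9's: {70941da} — 1 commit.

1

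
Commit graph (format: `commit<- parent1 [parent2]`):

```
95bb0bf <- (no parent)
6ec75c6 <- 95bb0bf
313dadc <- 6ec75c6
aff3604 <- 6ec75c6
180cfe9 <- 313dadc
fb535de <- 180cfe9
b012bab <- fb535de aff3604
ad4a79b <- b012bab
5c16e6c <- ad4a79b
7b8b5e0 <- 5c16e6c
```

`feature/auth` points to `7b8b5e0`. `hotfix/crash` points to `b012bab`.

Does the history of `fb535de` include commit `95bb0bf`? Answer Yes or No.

Ancestors of fb535de (commits reachable by following parents): {180cfe9, 313dadc, 6ec75c6, 95bb0bf, fb535de}.
95bb0bf is in that set, so it is an ancestor of fb535de.

Yes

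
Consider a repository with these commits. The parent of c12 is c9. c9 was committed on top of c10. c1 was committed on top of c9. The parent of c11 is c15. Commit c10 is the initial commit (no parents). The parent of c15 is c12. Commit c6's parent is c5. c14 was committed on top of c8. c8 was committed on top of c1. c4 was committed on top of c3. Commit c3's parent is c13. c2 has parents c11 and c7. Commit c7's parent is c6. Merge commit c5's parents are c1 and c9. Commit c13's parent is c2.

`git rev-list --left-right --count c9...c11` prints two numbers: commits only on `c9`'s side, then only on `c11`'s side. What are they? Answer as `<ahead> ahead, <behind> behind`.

Reachable from c9: {c10, c9}.
Reachable from c11: {c10, c11, c12, c15, c9}.
Only in c9's history (ahead): {} — 0.
Only in c11's history (behind): {c11, c12, c15} — 3.

0 ahead, 3 behind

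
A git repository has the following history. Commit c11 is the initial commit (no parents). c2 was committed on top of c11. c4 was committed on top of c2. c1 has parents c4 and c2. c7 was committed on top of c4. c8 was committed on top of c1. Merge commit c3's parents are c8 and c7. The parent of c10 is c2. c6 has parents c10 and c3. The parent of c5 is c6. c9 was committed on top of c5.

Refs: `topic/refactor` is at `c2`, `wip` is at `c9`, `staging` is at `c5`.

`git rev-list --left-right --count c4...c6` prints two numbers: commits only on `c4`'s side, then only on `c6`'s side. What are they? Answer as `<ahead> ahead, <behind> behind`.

0 ahead, 6 behind

Reachable from c4: {c11, c2, c4}.
Reachable from c6: {c1, c10, c11, c2, c3, c4, c6, c7, c8}.
Only in c4's history (ahead): {} — 0.
Only in c6's history (behind): {c1, c10, c3, c6, c7, c8} — 6.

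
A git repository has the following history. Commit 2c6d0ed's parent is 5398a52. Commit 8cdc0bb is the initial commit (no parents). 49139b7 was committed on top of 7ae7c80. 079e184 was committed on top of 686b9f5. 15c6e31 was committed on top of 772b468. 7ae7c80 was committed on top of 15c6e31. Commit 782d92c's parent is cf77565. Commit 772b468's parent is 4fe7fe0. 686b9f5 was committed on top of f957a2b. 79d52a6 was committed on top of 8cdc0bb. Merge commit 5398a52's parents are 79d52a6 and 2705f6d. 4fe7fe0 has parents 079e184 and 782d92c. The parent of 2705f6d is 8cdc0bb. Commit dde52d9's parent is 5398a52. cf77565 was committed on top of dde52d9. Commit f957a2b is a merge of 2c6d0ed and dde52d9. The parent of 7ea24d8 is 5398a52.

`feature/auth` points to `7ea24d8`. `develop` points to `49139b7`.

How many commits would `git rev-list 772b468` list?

Walking parent pointers from 772b468: reachable set = {079e184, 2705f6d, 2c6d0ed, 4fe7fe0, 5398a52, 686b9f5, 772b468, 782d92c, 79d52a6, 8cdc0bb, cf77565, dde52d9, f957a2b}.
That is 13 commits.

13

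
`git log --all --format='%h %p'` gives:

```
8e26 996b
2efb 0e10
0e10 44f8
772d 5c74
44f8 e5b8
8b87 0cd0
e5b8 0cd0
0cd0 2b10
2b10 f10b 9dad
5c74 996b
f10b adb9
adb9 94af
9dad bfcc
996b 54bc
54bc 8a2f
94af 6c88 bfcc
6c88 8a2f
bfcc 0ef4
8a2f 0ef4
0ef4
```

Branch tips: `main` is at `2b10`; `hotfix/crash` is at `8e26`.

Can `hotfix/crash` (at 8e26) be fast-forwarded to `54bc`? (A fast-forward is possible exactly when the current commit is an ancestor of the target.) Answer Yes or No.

A fast-forward from 8e26 to 54bc is possible iff 8e26 is an ancestor of 54bc.
Ancestors of 54bc: {0ef4, 54bc, 8a2f}.
8e26 is not among them, so fast-forward is not possible.

No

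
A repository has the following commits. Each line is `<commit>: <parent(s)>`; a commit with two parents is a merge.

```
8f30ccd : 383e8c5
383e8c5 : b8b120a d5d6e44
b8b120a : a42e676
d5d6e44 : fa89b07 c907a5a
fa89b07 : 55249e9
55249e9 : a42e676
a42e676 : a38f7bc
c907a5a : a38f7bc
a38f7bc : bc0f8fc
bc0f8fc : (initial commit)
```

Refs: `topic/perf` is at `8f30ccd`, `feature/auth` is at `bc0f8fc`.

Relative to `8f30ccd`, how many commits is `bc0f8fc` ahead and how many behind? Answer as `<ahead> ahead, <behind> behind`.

0 ahead, 9 behind

Reachable from bc0f8fc: {bc0f8fc}.
Reachable from 8f30ccd: {383e8c5, 55249e9, 8f30ccd, a38f7bc, a42e676, b8b120a, bc0f8fc, c907a5a, d5d6e44, fa89b07}.
Only in bc0f8fc's history (ahead): {} — 0.
Only in 8f30ccd's history (behind): {383e8c5, 55249e9, 8f30ccd, a38f7bc, a42e676, b8b120a, c907a5a, d5d6e44, fa89b07} — 9.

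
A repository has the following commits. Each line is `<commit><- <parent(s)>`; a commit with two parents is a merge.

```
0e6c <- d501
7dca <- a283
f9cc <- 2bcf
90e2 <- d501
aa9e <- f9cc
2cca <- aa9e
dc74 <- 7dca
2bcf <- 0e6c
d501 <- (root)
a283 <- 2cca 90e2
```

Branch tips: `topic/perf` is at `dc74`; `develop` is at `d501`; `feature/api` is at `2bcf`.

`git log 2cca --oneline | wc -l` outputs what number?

6

Walking parent pointers from 2cca: reachable set = {0e6c, 2bcf, 2cca, aa9e, d501, f9cc}.
That is 6 commits.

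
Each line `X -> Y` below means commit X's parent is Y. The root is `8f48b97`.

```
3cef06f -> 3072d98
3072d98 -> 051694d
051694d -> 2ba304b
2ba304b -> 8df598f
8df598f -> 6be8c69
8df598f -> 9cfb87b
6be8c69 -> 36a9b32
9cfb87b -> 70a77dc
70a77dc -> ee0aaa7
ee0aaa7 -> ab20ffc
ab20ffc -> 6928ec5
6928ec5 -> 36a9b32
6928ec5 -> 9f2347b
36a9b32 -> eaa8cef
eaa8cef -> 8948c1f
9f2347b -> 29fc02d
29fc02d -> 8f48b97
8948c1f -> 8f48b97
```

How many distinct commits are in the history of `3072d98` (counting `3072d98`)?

Walking parent pointers from 3072d98: reachable set = {051694d, 29fc02d, 2ba304b, 3072d98, 36a9b32, 6928ec5, 6be8c69, 70a77dc, 8948c1f, 8df598f, 8f48b97, 9cfb87b, 9f2347b, ab20ffc, eaa8cef, ee0aaa7}.
That is 16 commits.

16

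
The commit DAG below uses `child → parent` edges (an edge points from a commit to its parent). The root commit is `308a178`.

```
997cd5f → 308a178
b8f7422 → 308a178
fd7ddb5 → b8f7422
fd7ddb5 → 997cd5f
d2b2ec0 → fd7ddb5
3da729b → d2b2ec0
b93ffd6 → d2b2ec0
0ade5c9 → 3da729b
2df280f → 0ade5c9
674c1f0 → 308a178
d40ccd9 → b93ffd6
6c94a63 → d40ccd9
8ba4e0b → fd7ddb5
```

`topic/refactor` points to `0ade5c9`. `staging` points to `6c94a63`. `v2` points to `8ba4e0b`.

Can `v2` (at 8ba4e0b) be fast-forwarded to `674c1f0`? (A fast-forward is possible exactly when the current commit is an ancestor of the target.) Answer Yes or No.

A fast-forward from 8ba4e0b to 674c1f0 is possible iff 8ba4e0b is an ancestor of 674c1f0.
Ancestors of 674c1f0: {308a178, 674c1f0}.
8ba4e0b is not among them, so fast-forward is not possible.

No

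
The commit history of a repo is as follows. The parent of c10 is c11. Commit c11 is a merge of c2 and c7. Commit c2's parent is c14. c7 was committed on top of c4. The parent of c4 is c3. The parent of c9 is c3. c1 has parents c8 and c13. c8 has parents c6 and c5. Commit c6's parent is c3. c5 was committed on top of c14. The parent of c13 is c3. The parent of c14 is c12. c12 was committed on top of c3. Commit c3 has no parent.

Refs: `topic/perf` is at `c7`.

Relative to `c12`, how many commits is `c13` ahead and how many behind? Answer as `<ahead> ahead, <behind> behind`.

Reachable from c13: {c13, c3}.
Reachable from c12: {c12, c3}.
Only in c13's history (ahead): {c13} — 1.
Only in c12's history (behind): {c12} — 1.

1 ahead, 1 behind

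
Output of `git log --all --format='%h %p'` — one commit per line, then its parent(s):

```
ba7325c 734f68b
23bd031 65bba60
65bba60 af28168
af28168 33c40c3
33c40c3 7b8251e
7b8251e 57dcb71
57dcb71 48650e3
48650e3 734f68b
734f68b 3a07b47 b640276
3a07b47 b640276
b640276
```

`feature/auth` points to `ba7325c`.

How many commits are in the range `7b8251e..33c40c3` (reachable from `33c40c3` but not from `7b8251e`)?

Reachable from 33c40c3: {33c40c3, 3a07b47, 48650e3, 57dcb71, 734f68b, 7b8251e, b640276}.
Reachable from 7b8251e: {3a07b47, 48650e3, 57dcb71, 734f68b, 7b8251e, b640276}.
In 33c40c3's history but not 7b8251e's: {33c40c3} — 1 commit.

1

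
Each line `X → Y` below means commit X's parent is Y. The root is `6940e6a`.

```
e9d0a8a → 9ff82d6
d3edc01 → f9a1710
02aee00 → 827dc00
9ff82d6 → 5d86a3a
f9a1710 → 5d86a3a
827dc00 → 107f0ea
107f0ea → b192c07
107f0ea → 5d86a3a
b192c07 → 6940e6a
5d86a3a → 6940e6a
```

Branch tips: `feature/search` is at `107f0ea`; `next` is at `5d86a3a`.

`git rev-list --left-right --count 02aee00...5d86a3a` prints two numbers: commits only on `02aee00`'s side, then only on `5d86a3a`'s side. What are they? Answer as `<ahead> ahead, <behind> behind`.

4 ahead, 0 behind

Reachable from 02aee00: {02aee00, 107f0ea, 5d86a3a, 6940e6a, 827dc00, b192c07}.
Reachable from 5d86a3a: {5d86a3a, 6940e6a}.
Only in 02aee00's history (ahead): {02aee00, 107f0ea, 827dc00, b192c07} — 4.
Only in 5d86a3a's history (behind): {} — 0.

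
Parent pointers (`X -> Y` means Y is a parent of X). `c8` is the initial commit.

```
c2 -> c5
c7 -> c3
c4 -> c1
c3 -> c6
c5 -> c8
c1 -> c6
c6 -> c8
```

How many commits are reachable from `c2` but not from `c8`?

2

Reachable from c2: {c2, c5, c8}.
Reachable from c8: {c8}.
In c2's history but not c8's: {c2, c5} — 2 commits.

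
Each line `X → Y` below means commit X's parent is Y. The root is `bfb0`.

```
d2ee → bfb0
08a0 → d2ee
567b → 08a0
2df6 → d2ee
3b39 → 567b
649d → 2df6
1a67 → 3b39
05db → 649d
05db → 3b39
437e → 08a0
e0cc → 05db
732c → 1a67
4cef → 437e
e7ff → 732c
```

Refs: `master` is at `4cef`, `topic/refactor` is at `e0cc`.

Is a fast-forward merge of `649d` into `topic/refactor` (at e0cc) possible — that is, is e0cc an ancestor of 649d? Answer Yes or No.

A fast-forward from e0cc to 649d is possible iff e0cc is an ancestor of 649d.
Ancestors of 649d: {2df6, 649d, bfb0, d2ee}.
e0cc is not among them, so fast-forward is not possible.

No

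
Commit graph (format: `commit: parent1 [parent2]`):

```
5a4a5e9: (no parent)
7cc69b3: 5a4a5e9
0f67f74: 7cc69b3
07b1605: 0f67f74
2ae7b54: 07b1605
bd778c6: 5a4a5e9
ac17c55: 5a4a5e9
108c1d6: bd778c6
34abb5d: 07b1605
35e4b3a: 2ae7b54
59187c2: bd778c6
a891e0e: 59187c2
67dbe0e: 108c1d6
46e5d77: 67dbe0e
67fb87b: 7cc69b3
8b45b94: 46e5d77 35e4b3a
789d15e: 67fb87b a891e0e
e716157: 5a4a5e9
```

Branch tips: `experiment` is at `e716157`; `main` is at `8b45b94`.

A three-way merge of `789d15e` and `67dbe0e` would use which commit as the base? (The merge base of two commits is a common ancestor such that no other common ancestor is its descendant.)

Ancestors of 789d15e: {59187c2, 5a4a5e9, 67fb87b, 789d15e, 7cc69b3, a891e0e, bd778c6}.
Ancestors of 67dbe0e: {108c1d6, 5a4a5e9, 67dbe0e, bd778c6}.
Common ancestors: {5a4a5e9, bd778c6}.
Among these, bd778c6 is not an ancestor of any other common ancestor — it is the merge base.

bd778c6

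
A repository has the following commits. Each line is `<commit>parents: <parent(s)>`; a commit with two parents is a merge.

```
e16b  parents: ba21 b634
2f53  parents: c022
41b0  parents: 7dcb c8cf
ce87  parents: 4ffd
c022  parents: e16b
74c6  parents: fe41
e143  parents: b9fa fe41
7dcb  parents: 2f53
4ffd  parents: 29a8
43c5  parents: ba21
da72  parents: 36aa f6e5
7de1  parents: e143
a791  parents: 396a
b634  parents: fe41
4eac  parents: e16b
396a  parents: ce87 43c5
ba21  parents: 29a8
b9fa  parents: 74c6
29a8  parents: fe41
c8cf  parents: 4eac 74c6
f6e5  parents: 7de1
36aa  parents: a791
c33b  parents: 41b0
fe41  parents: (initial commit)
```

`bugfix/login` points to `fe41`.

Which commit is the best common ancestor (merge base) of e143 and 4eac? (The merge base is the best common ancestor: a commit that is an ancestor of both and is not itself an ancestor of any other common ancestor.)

fe41

Ancestors of e143: {74c6, b9fa, e143, fe41}.
Ancestors of 4eac: {29a8, 4eac, b634, ba21, e16b, fe41}.
Common ancestors: {fe41}.
The only common ancestor is fe41, so it is the merge base.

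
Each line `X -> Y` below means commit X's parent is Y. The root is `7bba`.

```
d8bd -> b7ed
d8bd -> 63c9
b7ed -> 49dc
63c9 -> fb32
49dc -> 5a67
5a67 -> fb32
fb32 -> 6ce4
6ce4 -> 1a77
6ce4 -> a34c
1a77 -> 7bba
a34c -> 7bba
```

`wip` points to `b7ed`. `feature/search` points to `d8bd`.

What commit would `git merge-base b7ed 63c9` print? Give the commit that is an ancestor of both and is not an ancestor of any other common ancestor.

Ancestors of b7ed: {1a77, 49dc, 5a67, 6ce4, 7bba, a34c, b7ed, fb32}.
Ancestors of 63c9: {1a77, 63c9, 6ce4, 7bba, a34c, fb32}.
Common ancestors: {1a77, 6ce4, 7bba, a34c, fb32}.
Among these, fb32 is not an ancestor of any other common ancestor — it is the merge base.

fb32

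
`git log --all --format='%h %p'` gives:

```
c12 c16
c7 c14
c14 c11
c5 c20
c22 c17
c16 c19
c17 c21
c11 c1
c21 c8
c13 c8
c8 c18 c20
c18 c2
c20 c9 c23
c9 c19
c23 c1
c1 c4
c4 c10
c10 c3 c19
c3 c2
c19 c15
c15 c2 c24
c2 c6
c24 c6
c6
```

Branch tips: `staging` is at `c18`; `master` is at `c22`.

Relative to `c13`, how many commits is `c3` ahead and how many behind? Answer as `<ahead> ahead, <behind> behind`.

Reachable from c3: {c2, c3, c6}.
Reachable from c13: {c1, c10, c13, c15, c18, c19, c2, c20, c23, c24, c3, c4, c6, c8, c9}.
Only in c3's history (ahead): {} — 0.
Only in c13's history (behind): {c1, c10, c13, c15, c18, c19, c20, c23, c24, c4, c8, c9} — 12.

0 ahead, 12 behind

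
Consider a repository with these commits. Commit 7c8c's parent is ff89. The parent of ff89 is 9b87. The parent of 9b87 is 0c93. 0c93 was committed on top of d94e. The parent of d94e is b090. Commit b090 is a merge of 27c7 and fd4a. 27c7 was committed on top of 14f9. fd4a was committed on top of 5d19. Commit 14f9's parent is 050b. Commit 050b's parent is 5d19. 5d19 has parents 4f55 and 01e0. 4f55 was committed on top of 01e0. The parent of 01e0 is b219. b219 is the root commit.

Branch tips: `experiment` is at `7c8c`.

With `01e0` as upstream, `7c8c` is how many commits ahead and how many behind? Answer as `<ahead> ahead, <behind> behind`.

12 ahead, 0 behind

Reachable from 7c8c: {01e0, 050b, 0c93, 14f9, 27c7, 4f55, 5d19, 7c8c, 9b87, b090, b219, d94e, fd4a, ff89}.
Reachable from 01e0: {01e0, b219}.
Only in 7c8c's history (ahead): {050b, 0c93, 14f9, 27c7, 4f55, 5d19, 7c8c, 9b87, b090, d94e, fd4a, ff89} — 12.
Only in 01e0's history (behind): {} — 0.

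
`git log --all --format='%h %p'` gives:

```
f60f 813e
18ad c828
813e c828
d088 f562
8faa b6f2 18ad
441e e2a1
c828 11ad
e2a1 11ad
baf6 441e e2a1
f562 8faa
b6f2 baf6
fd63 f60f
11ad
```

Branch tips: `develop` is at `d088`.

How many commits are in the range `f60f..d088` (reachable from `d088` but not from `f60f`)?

8

Reachable from d088: {11ad, 18ad, 441e, 8faa, b6f2, baf6, c828, d088, e2a1, f562}.
Reachable from f60f: {11ad, 813e, c828, f60f}.
In d088's history but not f60f's: {18ad, 441e, 8faa, b6f2, baf6, d088, e2a1, f562} — 8 commits.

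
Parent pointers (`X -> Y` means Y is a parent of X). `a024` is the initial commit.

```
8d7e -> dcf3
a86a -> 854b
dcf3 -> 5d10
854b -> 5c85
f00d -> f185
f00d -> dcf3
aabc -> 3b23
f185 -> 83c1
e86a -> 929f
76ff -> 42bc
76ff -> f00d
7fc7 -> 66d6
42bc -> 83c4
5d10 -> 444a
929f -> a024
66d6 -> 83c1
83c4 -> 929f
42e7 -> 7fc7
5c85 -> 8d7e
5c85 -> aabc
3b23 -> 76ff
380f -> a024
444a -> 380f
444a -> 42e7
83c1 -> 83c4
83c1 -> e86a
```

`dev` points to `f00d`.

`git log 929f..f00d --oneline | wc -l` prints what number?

12

Reachable from f00d: {380f, 42e7, 444a, 5d10, 66d6, 7fc7, 83c1, 83c4, 929f, a024, dcf3, e86a, f00d, f185}.
Reachable from 929f: {929f, a024}.
In f00d's history but not 929f's: {380f, 42e7, 444a, 5d10, 66d6, 7fc7, 83c1, 83c4, dcf3, e86a, f00d, f185} — 12 commits.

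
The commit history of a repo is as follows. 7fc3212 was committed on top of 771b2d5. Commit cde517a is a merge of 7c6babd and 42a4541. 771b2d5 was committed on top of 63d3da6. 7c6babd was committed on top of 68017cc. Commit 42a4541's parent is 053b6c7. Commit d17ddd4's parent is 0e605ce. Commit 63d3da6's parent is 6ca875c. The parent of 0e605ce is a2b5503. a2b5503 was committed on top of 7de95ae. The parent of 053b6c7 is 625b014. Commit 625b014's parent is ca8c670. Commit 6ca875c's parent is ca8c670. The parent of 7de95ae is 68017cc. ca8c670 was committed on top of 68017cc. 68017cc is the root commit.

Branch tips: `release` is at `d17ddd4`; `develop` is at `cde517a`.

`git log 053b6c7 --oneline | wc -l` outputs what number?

4

Walking parent pointers from 053b6c7: reachable set = {053b6c7, 625b014, 68017cc, ca8c670}.
That is 4 commits.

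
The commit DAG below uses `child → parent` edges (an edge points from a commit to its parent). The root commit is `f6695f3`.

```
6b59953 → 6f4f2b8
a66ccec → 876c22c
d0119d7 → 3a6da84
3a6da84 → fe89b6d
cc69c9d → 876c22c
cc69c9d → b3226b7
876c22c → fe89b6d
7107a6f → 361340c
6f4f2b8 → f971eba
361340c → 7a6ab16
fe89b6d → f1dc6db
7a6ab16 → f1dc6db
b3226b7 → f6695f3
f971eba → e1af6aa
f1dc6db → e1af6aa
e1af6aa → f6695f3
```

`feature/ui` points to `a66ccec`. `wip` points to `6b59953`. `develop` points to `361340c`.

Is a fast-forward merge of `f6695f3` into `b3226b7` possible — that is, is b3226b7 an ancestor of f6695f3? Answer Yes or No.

A fast-forward from b3226b7 to f6695f3 is possible iff b3226b7 is an ancestor of f6695f3.
Ancestors of f6695f3: {f6695f3}.
b3226b7 is not among them, so fast-forward is not possible.

No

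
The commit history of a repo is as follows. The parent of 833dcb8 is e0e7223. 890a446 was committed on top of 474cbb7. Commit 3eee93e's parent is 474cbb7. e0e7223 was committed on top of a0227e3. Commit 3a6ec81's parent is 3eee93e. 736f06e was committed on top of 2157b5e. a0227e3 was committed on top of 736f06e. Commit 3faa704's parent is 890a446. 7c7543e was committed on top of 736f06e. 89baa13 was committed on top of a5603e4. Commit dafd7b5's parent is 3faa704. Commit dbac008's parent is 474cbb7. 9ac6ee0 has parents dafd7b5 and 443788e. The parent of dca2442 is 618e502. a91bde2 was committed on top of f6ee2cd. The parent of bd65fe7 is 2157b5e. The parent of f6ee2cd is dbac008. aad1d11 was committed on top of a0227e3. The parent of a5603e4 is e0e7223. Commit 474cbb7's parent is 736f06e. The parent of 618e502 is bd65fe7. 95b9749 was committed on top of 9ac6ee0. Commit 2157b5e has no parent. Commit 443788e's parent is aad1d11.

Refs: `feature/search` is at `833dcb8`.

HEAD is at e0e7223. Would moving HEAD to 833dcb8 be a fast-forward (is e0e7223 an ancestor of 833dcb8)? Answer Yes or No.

Yes

A fast-forward from e0e7223 to 833dcb8 is possible iff e0e7223 is an ancestor of 833dcb8.
Ancestors of 833dcb8: {2157b5e, 736f06e, 833dcb8, a0227e3, e0e7223}.
e0e7223 is among them, so fast-forward is possible.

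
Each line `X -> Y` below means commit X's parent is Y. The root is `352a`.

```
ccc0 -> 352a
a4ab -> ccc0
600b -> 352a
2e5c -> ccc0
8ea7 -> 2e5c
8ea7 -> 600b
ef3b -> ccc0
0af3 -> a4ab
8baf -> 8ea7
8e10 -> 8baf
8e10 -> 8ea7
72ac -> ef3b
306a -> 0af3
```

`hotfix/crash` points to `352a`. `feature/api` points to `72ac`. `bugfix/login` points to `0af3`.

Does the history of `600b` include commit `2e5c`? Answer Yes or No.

No

Ancestors of 600b: {352a, 600b}.
2e5c is not in that set, so it is not an ancestor of 600b.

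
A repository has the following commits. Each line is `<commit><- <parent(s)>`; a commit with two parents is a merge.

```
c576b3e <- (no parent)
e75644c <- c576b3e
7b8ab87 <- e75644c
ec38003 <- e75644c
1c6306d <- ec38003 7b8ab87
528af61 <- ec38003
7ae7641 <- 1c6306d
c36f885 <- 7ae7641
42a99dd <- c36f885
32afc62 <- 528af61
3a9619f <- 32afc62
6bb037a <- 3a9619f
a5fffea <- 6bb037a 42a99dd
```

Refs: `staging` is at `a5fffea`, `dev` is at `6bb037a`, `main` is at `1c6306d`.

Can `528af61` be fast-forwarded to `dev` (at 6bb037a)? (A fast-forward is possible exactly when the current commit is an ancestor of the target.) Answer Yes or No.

Yes

A fast-forward from 528af61 to 6bb037a is possible iff 528af61 is an ancestor of 6bb037a.
Ancestors of 6bb037a: {32afc62, 3a9619f, 528af61, 6bb037a, c576b3e, e75644c, ec38003}.
528af61 is among them, so fast-forward is possible.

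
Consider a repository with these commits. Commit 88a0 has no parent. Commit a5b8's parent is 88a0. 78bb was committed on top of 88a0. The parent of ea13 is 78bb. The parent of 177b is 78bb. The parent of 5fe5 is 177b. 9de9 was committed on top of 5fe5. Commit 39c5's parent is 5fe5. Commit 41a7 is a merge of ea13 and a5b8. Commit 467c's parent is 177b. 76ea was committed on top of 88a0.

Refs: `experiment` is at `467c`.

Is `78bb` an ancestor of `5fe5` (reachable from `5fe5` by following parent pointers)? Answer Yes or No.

Yes

Ancestors of 5fe5 (commits reachable by following parents): {177b, 5fe5, 78bb, 88a0}.
78bb is in that set, so it is an ancestor of 5fe5.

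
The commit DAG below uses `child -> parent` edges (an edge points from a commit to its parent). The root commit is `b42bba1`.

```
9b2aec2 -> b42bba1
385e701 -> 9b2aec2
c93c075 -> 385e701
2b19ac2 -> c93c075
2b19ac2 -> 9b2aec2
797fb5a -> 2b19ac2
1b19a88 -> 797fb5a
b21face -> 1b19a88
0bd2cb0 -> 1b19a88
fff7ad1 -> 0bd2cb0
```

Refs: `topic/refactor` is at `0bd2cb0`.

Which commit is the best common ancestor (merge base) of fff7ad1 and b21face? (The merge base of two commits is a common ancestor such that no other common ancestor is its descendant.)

1b19a88

Ancestors of fff7ad1: {0bd2cb0, 1b19a88, 2b19ac2, 385e701, 797fb5a, 9b2aec2, b42bba1, c93c075, fff7ad1}.
Ancestors of b21face: {1b19a88, 2b19ac2, 385e701, 797fb5a, 9b2aec2, b21face, b42bba1, c93c075}.
Common ancestors: {1b19a88, 2b19ac2, 385e701, 797fb5a, 9b2aec2, b42bba1, c93c075}.
Among these, 1b19a88 is not an ancestor of any other common ancestor — it is the merge base.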